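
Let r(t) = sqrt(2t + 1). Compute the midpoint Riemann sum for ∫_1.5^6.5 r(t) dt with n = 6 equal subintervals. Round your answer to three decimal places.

Δt = (6.5 − 1.5)/6 = 5/6.
Midpoints: 23/12, 2.75, 43/12, 53/12, 5.25, 73/12.
r(23/12) ≈ 2.198, r(2.75) ≈ 2.550, r(43/12) ≈ 2.858, r(53/12) ≈ 3.136, r(5.25) ≈ 3.391, r(73/12) ≈ 3.629.
Sum = Δt · [r(23/12) + r(2.75) + r(43/12) + ...].
Sum ≈ 14.801.

14.801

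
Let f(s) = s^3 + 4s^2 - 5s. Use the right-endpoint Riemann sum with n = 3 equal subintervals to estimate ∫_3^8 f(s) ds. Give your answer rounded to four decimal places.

2127.0370

Δs = (8 − 3)/3 = 5/3.
Right endpoints: 14/3, 19/3, 8.
f(14/3) = 4466/27, f(19/3) = 10336/27, f(8) = 728.
Sum = Δs · [f(14/3) + f(19/3) + f(8)].
Sum ≈ 2127.0370.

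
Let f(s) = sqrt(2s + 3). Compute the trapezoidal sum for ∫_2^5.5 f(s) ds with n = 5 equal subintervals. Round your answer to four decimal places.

11.2831

Δs = (5.5 − 2)/5 = 0.7.
f(2) ≈ 2.6458, f(2.7) ≈ 2.8983, f(3.4) ≈ 3.1305, f(4.1) ≈ 3.3466, f(4.8) ≈ 3.5496, f(5.5) ≈ 3.7417.
T_5 = (Δs/2)·[f(s_0) + 2f(s_1) + ... + 2f(s_{4}) + f(s_5)].
Sum ≈ 11.2831.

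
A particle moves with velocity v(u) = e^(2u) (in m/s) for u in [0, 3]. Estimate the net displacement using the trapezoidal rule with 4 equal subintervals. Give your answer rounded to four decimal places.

Δu = (3 − 0)/4 = 0.75.
v(0) ≈ 1.0000, v(0.75) ≈ 4.4817, v(1.5) ≈ 20.0855, v(2.25) ≈ 90.0171, v(3) ≈ 403.4288.
T_4 = (Δu/2)·[v(u_0) + 2v(u_1) + 2v(u_2) + 2v(u_3) + v(u_4)].
Sum ≈ 237.5991.

237.5991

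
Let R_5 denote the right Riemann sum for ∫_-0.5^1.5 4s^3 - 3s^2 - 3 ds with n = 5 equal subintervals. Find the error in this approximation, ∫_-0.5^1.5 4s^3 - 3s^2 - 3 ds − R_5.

-1.76

Exact integral: ∫_-0.5^1.5 f(s) ds = -4.5.
R_5 = -2.74.
Error = -4.5 − (-2.74) = -1.76.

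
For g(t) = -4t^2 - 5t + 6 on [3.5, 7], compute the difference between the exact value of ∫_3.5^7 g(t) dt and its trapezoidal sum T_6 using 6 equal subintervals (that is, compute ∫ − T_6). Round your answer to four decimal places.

0.7940

Exact integral: ∫_3.5^7 g(t) dt ≈ -471.041667.
T_6 ≈ -471.835648.
Error ≈ -471.041667 − (-471.835648) ≈ 0.7940.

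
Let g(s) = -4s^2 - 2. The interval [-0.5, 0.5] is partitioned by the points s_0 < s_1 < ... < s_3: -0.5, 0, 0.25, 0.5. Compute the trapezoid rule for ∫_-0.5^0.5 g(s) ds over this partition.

Subinterval widths: 0.5, 0.25, 0.25.
g(-0.5) = -3, g(0) = -2, g(0.25) = -2.25, g(0.5) = -3.
On each subinterval the trapezoid contributes (Δs_i/2)·[g(s_{i-1}) + g(s_i)].
Sum = -2.4375.

-2.4375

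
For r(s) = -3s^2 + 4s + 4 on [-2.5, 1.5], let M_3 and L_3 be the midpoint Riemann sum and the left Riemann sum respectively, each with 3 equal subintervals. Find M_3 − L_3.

24

M_3 ≈ -9.222222.
L_3 ≈ -33.222222.
M_3 − L_3 = 24.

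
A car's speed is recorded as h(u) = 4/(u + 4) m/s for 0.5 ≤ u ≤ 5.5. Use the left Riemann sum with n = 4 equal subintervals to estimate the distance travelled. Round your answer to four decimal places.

3.3010

Δu = (5.5 − 0.5)/4 = 1.25.
Left endpoints: 0.5, 1.75, 3, 4.25.
h(0.5) = 8/9, h(1.75) = 16/23, h(3) = 4/7, h(4.25) = 16/33.
Sum = Δu · [h(0.5) + h(1.75) + h(3) + h(4.25)].
Sum ≈ 3.3010.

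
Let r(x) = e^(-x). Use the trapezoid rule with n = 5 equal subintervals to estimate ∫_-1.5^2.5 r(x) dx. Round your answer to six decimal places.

4.631784

Δx = (2.5 − (-1.5))/5 = 0.8.
r(-1.5) ≈ 4.481689, r(-0.7) ≈ 2.013753, r(0.1) ≈ 0.904837, r(0.9) ≈ 0.406570, r(1.7) ≈ 0.182684, r(2.5) ≈ 0.082085.
T_5 = (Δx/2)·[r(x_0) + 2r(x_1) + ... + 2r(x_{4}) + r(x_5)].
Sum ≈ 4.631784.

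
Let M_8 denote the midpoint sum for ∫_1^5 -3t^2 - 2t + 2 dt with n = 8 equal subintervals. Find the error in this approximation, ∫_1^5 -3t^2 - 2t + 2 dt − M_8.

Exact integral: ∫_1^5 f(t) dt = -140.
M_8 = -139.75.
Error = -140 − (-139.75) = -0.25.

-0.25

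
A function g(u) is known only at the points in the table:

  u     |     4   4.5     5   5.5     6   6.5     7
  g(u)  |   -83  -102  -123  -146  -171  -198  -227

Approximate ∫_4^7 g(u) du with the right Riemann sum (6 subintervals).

Δu = 0.5.
Sum = 0.5·[(-102) + (-123) + (-146) + (-171) + (-198) + (-227)] = -483.5.

-483.5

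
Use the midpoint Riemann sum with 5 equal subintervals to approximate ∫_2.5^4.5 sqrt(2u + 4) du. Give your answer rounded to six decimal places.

Δu = (4.5 − 2.5)/5 = 0.4.
Midpoints: 2.7, 3.1, 3.5, 3.9, 4.3.
f(2.7) ≈ 3.065942, f(3.1) ≈ 3.193744, f(3.5) ≈ 3.316625, f(3.9) ≈ 3.435113, f(4.3) ≈ 3.549648.
Sum = Δu · [f(2.7) + f(3.1) + f(3.5) + f(3.9) + f(4.3)].
Sum ≈ 6.624429.

6.624429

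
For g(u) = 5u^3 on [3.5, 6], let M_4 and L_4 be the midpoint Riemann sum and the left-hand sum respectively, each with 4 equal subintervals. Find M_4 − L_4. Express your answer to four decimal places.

M_4 ≈ 1426.623535.
L_4 ≈ 1173.510742.
M_4 − L_4 ≈ 253.1128.

253.1128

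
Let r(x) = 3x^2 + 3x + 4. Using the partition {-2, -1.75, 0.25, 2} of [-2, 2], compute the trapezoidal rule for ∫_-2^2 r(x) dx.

38.6875

Subinterval widths: 0.25, 2, 1.75.
r(-2) = 10, r(-1.75) = 7.9375, r(0.25) = 4.9375, r(2) = 22.
On each subinterval the trapezoid contributes (Δx_i/2)·[r(x_{i-1}) + r(x_i)].
Sum = 38.6875.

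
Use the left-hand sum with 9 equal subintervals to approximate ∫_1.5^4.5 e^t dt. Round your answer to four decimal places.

Δt = (4.5 − 1.5)/9 = 1/3.
Left endpoints: 1.5, 11/6, 13/6, 2.5, 17/6, 19/6, 3.5, 23/6, 25/6.
f(1.5) ≈ 4.4817, f(11/6) ≈ 6.2547, f(13/6) ≈ 8.7291, f(2.5) ≈ 12.1825, f(17/6) ≈ 17.0020, f(19/6) ≈ 23.7283, f(3.5) ≈ 33.1155, f(23/6) ≈ 46.2163, f(25/6) ≈ 64.5001.
Sum = Δt · [f(1.5) + f(11/6) + f(13/6) + ...].
Sum ≈ 72.0701.

72.0701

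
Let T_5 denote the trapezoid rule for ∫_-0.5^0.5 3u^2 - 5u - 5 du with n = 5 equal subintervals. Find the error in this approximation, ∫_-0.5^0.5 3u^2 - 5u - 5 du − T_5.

-0.02

Exact integral: ∫_-0.5^0.5 f(u) du = -4.75.
T_5 = -4.73.
Error = -4.75 − (-4.73) = -0.02.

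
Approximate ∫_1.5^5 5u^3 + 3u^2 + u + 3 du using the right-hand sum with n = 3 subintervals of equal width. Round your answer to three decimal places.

Δu = (5 − 1.5)/3 = 7/6.
Right endpoints: 8/3, 23/6, 5.
f(8/3) = 3289/27, f(23/6) = 71833/216, f(5) = 708.
Sum = Δu · [f(8/3) + f(23/6) + f(5)].
Sum ≈ 1356.104.

1356.104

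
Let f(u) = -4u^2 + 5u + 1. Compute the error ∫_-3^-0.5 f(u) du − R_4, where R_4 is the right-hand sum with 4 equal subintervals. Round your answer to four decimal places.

Exact integral: ∫_-3^-0.5 f(u) du ≈ -55.208333.
R_4 = -41.015625.
Error ≈ -55.208333 − (-41.015625) ≈ -14.1927.

-14.1927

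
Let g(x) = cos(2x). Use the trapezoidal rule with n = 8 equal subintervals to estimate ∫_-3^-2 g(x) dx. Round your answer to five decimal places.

Δx = (-2 − (-3))/8 = 0.125.
g(-3) ≈ 0.96017, g(-2.875) ≈ 0.86119, g(-2.75) ≈ 0.70867, g(-2.625) ≈ 0.51209, g(-2.5) ≈ 0.28366, g(-2.375) ≈ 0.03760, g(-2.25) ≈ -0.21080, g(-2.125) ≈ -0.44609, g(-2) ≈ -0.65364.
T_8 = (Δx/2)·[g(x_0) + 2g(x_1) + ... + 2g(x_{7}) + g(x_8)].
Sum ≈ 0.23745.

0.23745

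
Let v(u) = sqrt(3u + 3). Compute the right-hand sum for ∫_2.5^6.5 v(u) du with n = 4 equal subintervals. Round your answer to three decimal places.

16.896

Δu = (6.5 − 2.5)/4 = 1.
Right endpoints: 3.5, 4.5, 5.5, 6.5.
v(3.5) ≈ 3.674, v(4.5) ≈ 4.062, v(5.5) ≈ 4.416, v(6.5) ≈ 4.743.
Sum = Δu · [v(3.5) + v(4.5) + v(5.5) + v(6.5)].
Sum ≈ 16.896.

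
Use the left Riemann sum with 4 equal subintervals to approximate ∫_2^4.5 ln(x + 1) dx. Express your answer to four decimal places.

Δx = (4.5 − 2)/4 = 0.625.
Left endpoints: 2, 2.625, 3.25, 3.875.
f(2) ≈ 1.0986, f(2.625) ≈ 1.2879, f(3.25) ≈ 1.4469, f(3.875) ≈ 1.5841.
Sum = Δx · [f(2) + f(2.625) + f(3.25) + f(3.875)].
Sum ≈ 3.3859.

3.3859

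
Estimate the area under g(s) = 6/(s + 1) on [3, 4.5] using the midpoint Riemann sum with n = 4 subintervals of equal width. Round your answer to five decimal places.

1.90969

Δs = (4.5 − 3)/4 = 0.375.
Midpoints: 3.1875, 3.5625, 3.9375, 4.3125.
g(3.1875) = 96/67, g(3.5625) = 96/73, g(3.9375) = 96/79, g(4.3125) = 96/85.
Sum = Δs · [g(3.1875) + g(3.5625) + g(3.9375) + g(4.3125)].
Sum ≈ 1.90969.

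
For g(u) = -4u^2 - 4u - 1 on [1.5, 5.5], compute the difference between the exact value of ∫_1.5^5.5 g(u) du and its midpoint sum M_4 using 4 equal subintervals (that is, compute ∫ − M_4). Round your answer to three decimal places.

-1.333

Exact integral: ∫_1.5^5.5 g(u) du ≈ -277.33333.
M_4 = -276.
Error ≈ -277.33333 − (-276) ≈ -1.333.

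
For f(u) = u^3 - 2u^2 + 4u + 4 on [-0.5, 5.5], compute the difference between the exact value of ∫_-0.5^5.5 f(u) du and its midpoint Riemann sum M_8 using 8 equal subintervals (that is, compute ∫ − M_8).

Exact integral: ∫_-0.5^5.5 f(u) du = 201.75.
M_8 = 200.203125.
Error = 201.75 − 200.203125 = 1.546875.

1.546875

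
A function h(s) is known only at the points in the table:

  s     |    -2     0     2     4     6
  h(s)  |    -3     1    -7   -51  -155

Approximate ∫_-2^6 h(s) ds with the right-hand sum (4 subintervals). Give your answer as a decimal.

Δs = 2.
Sum = 2·[1 + (-7) + (-51) + (-155)] = -424.

-424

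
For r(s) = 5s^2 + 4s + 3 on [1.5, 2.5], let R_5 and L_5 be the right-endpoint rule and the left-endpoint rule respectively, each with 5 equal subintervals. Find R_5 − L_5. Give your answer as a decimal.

4.8

R_5 = 33.85.
L_5 = 29.05.
R_5 − L_5 = 4.8.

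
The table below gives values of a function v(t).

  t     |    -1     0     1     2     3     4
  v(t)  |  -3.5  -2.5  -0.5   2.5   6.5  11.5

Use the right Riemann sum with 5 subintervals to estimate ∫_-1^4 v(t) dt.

Δt = 1.
Sum = 1·[(-2.5) + (-0.5) + 2.5 + 6.5 + 11.5] = 17.5.

17.5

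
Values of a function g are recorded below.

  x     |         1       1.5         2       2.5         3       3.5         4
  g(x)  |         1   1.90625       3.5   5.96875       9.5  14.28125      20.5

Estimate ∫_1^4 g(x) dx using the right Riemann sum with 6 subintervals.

27.828125

Δx = 0.5.
Sum = 0.5·[1.90625 + 3.5 + 5.96875 + 9.5 + 14.28125 + 20.5] = 27.828125.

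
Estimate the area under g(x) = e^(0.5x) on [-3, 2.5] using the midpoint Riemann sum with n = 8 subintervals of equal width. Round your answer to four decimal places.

Δx = (2.5 − (-3))/8 = 0.6875.
Midpoints: -2.65625, -1.96875, -1.28125, -0.59375, 0.09375, 0.78125, 1.46875, 2.15625.
g(-2.65625) ≈ 0.2650, g(-1.96875) ≈ 0.3737, g(-1.28125) ≈ 0.5270, g(-0.59375) ≈ 0.7431, g(0.09375) ≈ 1.0480, g(0.78125) ≈ 1.4779, g(1.46875) ≈ 2.0842, g(2.15625) ≈ 2.9392.
Sum = Δx · [g(-2.65625) + g(-1.96875) + g(-1.28125) + ...].
Sum ≈ 6.5024.

6.5024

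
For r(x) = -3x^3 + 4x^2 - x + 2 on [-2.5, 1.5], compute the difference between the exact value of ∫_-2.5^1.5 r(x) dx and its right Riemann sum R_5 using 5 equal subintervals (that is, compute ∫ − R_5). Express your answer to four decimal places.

Exact integral: ∫_-2.5^1.5 r(x) dx ≈ 60.833333.
R_5 = 33.66.
Error ≈ 60.833333 − 33.66 ≈ 27.1733.

27.1733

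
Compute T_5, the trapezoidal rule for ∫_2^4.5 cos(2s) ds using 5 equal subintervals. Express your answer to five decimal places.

Δs = (4.5 − 2)/5 = 0.5.
f(2) ≈ -0.65364, f(2.5) ≈ 0.28366, f(3) ≈ 0.96017, f(3.5) ≈ 0.75390, f(4) ≈ -0.14550, f(4.5) ≈ -0.91113.
T_5 = (Δs/2)·[f(s_0) + 2f(s_1) + ... + 2f(s_{4}) + f(s_5)].
Sum ≈ 0.53492.

0.53492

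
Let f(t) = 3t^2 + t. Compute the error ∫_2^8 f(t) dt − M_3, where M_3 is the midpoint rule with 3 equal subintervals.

Exact integral: ∫_2^8 f(t) dt = 534.
M_3 = 528.
Error = 534 − 528 = 6.

6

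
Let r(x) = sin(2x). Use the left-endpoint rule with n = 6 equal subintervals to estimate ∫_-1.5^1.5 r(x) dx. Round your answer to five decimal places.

Δx = (1.5 − (-1.5))/6 = 0.5.
Left endpoints: -1.5, -1, -0.5, 0, 0.5, 1.
r(-1.5) ≈ -0.14112, r(-1) ≈ -0.90930, r(-0.5) ≈ -0.84147, r(0) ≈ 0.00000, r(0.5) ≈ 0.84147, r(1) ≈ 0.90930.
Sum = Δx · [r(-1.5) + r(-1) + r(-0.5) + ...].
Sum ≈ -0.07056.

-0.07056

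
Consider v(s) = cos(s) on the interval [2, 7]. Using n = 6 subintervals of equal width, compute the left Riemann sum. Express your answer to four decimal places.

-0.7251

Δs = (7 − 2)/6 = 5/6.
Left endpoints: 2, 17/6, 11/3, 4.5, 16/3, 37/6.
v(2) ≈ -0.4161, v(17/6) ≈ -0.9529, v(11/3) ≈ -0.8653, v(4.5) ≈ -0.2108, v(16/3) ≈ 0.5818, v(37/6) ≈ 0.9932.
Sum = Δs · [v(2) + v(17/6) + v(11/3) + ...].
Sum ≈ -0.7251.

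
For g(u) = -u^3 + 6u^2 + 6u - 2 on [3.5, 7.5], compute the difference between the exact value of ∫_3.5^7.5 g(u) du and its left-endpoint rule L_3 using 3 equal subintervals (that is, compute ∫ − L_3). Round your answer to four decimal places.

Exact integral: ∫_3.5^7.5 g(u) du = 128.5.
L_3 ≈ 176.722222.
Error ≈ 128.5 − 176.722222 ≈ -48.2222.

-48.2222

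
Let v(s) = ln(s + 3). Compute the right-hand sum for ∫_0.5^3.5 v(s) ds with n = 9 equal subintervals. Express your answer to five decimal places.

4.88400

Δs = (3.5 − 0.5)/9 = 1/3.
Right endpoints: 5/6, 7/6, 1.5, 11/6, 13/6, 2.5, 17/6, 19/6, 3.5.
v(5/6) ≈ 1.34373, v(7/6) ≈ 1.42712, v(1.5) ≈ 1.50408, v(11/6) ≈ 1.57554, v(13/6) ≈ 1.64223, v(2.5) ≈ 1.70475, v(17/6) ≈ 1.76359, v(19/6) ≈ 1.81916, v(3.5) ≈ 1.87180.
Sum = Δs · [v(5/6) + v(7/6) + v(1.5) + ...].
Sum ≈ 4.88400.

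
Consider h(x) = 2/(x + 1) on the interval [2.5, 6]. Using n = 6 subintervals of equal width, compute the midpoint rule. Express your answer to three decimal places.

1.385

Δx = (6 − 2.5)/6 = 7/12.
Midpoints: 67/24, 3.375, 95/24, 109/24, 5.125, 137/24.
h(67/24) = 48/91, h(3.375) = 16/35, h(95/24) = 48/119, h(109/24) = 48/133, h(5.125) = 16/49, h(137/24) = 48/161.
Sum = Δx · [h(67/24) + h(3.375) + h(95/24) + ...].
Sum ≈ 1.385.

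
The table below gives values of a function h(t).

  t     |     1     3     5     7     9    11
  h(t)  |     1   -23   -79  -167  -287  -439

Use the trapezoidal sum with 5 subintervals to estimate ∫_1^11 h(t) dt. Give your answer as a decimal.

Δt = 2.
T_5 = (2/2)·[1 + 2·(-23) + 2·(-79) + 2·(-167) + 2·(-287) + (-439)] = -1550.

-1550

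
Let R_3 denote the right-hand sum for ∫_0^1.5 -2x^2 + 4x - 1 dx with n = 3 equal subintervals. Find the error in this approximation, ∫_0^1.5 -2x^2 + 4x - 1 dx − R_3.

-0.25

Exact integral: ∫_0^1.5 f(x) dx = 0.75.
R_3 = 1.
Error = 0.75 − 1 = -0.25.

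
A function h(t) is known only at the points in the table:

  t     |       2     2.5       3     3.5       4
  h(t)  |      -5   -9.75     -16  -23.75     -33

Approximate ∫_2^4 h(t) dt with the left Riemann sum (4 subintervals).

-27.25

Δt = 0.5.
Sum = 0.5·[(-5) + (-9.75) + (-16) + (-23.75)] = -27.25.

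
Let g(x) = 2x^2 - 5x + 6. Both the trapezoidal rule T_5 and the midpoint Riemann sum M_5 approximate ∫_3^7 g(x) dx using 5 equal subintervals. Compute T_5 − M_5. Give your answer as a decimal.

1.28

T_5 = 135.52.
M_5 = 134.24.
T_5 − M_5 = 1.28.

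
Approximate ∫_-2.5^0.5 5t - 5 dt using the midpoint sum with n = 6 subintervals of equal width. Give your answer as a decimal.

-30

Δt = (0.5 − (-2.5))/6 = 0.5.
Midpoints: -2.25, -1.75, -1.25, -0.75, -0.25, 0.25.
f(-2.25) = -16.25, f(-1.75) = -13.75, f(-1.25) = -11.25, f(-0.75) = -8.75, f(-0.25) = -6.25, f(0.25) = -3.75.
Sum = Δt · [f(-2.25) + f(-1.75) + f(-1.25) + ...].
Sum = -30.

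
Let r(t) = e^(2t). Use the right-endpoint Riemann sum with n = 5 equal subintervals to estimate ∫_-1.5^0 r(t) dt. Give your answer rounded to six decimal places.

Δt = (0 − (-1.5))/5 = 0.3.
Right endpoints: -1.2, -0.9, -0.6, -0.3, 0.
r(-1.2) ≈ 0.090718, r(-0.9) ≈ 0.165299, r(-0.6) ≈ 0.301194, r(-0.3) ≈ 0.548812, r(0) ≈ 1.000000.
Sum = Δt · [r(-1.2) + r(-0.9) + r(-0.6) + r(-0.3) + r(0)].
Sum ≈ 0.631807.

0.631807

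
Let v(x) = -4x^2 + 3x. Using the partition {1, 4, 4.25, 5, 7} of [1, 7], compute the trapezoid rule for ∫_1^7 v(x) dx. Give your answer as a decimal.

-407.625

Subinterval widths: 3, 0.25, 0.75, 2.
v(1) = -1, v(4) = -52, v(4.25) = -59.5, v(5) = -85, v(7) = -175.
On each subinterval the trapezoid contributes (Δx_i/2)·[v(x_{i-1}) + v(x_i)].
Sum = -407.625.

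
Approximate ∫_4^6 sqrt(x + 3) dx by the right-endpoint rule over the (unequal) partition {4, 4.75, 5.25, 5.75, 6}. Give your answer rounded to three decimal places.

Subinterval widths: 0.75, 0.5, 0.5, 0.25.
Right endpoints: 4.75, 5.25, 5.75, 6.
f(4.75) ≈ 2.784, f(5.25) ≈ 2.872, f(5.75) ≈ 2.958, f(6) ≈ 3.000.
Sum = Σ Δx_i · f(x_i).
Sum ≈ 5.753.

5.753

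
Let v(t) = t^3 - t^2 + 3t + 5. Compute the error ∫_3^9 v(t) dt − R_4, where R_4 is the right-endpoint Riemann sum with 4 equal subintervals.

-524.25

Exact integral: ∫_3^9 v(t) dt = 1524.
R_4 = 2048.25.
Error = 1524 − 2048.25 = -524.25.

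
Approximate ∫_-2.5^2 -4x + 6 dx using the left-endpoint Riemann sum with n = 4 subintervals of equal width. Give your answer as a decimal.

41.625

Δx = (2 − (-2.5))/4 = 1.125.
Left endpoints: -2.5, -1.375, -0.25, 0.875.
f(-2.5) = 16, f(-1.375) = 11.5, f(-0.25) = 7, f(0.875) = 2.5.
Sum = Δx · [f(-2.5) + f(-1.375) + f(-0.25) + f(0.875)].
Sum = 41.625.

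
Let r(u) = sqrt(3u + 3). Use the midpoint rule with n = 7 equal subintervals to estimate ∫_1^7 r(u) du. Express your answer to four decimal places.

22.8712

Δu = (7 − 1)/7 = 6/7.
Midpoints: 10/7, 16/7, 22/7, 4, 34/7, 40/7, 46/7.
r(10/7) ≈ 2.6992, r(16/7) ≈ 3.1396, r(22/7) ≈ 3.5254, r(4) ≈ 3.8730, r(34/7) ≈ 4.1918, r(40/7) ≈ 4.4881, r(46/7) ≈ 4.7660.
Sum = Δu · [r(10/7) + r(16/7) + r(22/7) + ...].
Sum ≈ 22.8712.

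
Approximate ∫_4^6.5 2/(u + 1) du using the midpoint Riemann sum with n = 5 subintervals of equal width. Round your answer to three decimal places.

Δu = (6.5 − 4)/5 = 0.5.
Midpoints: 4.25, 4.75, 5.25, 5.75, 6.25.
f(4.25) = 8/21, f(4.75) = 8/23, f(5.25) = 0.32, f(5.75) = 8/27, f(6.25) = 8/29.
Sum = Δu · [f(4.25) + f(4.75) + f(5.25) + f(5.75) + f(6.25)].
Sum ≈ 0.810.

0.810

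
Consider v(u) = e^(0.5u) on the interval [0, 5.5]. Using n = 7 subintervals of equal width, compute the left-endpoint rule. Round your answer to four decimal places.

Δu = (5.5 − 0)/7 = 11/14.
Left endpoints: 0, 11/14, 11/7, 33/14, 22/7, 55/14, 33/7.
v(0) ≈ 1.0000, v(11/14) ≈ 1.4812, v(11/7) ≈ 2.1940, v(33/14) ≈ 3.2497, v(22/7) ≈ 4.8135, v(55/14) ≈ 7.1298, v(33/7) ≈ 10.5607.
Sum = Δu · [v(0) + v(11/14) + v(11/7) + ...].
Sum ≈ 23.9085.

23.9085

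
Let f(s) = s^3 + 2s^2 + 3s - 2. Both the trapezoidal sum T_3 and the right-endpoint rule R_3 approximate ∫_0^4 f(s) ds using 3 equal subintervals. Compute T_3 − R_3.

T_3 ≈ 132.14814815.
R_3 ≈ 204.14814815.
T_3 − R_3 = -72.

-72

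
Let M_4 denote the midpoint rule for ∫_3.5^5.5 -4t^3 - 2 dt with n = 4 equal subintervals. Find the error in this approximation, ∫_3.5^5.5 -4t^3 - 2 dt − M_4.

Exact integral: ∫_3.5^5.5 f(t) dt = -769.
M_4 = -766.75.
Error = -769 − (-766.75) = -2.25.

-2.25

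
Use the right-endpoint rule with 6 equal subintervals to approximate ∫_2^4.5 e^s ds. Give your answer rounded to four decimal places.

101.0342

Δs = (4.5 − 2)/6 = 5/12.
Right endpoints: 29/12, 17/6, 3.25, 11/3, 49/12, 4.5.
f(29/12) ≈ 11.2084, f(17/6) ≈ 17.0020, f(3.25) ≈ 25.7903, f(11/3) ≈ 39.1213, f(49/12) ≈ 59.3430, f(4.5) ≈ 90.0171.
Sum = Δs · [f(29/12) + f(17/6) + f(3.25) + ...].
Sum ≈ 101.0342.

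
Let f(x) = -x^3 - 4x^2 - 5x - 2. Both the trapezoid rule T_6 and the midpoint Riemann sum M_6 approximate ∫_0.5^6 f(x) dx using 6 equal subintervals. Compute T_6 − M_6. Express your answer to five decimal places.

-15.88650

T_6 ≈ -722.7837095.
M_6 ≈ -706.8972078.
T_6 − M_6 ≈ -15.88650.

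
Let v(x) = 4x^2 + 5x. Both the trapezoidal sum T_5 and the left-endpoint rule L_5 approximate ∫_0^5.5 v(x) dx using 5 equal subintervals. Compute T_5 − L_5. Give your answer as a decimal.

T_5 = 301.895.
L_5 = 220.22.
T_5 − L_5 = 81.675.

81.675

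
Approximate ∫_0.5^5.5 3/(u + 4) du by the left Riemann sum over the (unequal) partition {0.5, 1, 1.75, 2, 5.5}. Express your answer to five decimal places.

Subinterval widths: 0.5, 0.75, 0.25, 3.5.
Left endpoints: 0.5, 1, 1.75, 2.
f(0.5) = 2/3, f(1) = 0.6, f(1.75) = 12/23, f(2) = 0.5.
Sum = Σ Δu_i · f(u_i).
Sum ≈ 2.66377.

2.66377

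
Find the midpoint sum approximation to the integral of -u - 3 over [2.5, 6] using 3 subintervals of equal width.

Δu = (6 − 2.5)/3 = 7/6.
Midpoints: 37/12, 4.25, 65/12.
f(37/12) = -73/12, f(4.25) = -7.25, f(65/12) = -101/12.
Sum = Δu · [f(37/12) + f(4.25) + f(65/12)].
Sum = -25.375.

-25.375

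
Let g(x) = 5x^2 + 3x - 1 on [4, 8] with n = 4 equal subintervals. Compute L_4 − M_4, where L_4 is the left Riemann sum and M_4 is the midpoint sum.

L_4 = 692.
M_4 = 813.
L_4 − M_4 = -121.

-121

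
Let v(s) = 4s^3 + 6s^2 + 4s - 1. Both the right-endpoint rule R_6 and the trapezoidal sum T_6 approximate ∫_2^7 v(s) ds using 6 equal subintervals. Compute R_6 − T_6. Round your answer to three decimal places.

R_6 ≈ 3853.88889.
T_6 ≈ 3174.72222.
R_6 − T_6 ≈ 679.167.

679.167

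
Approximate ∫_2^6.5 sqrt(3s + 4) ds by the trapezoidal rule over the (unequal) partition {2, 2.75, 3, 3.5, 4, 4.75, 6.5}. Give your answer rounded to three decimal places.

Subinterval widths: 0.75, 0.25, 0.5, 0.5, 0.75, 1.75.
f(2) ≈ 3.162, f(2.75) ≈ 3.500, f(3) ≈ 3.606, f(3.5) ≈ 3.808, f(4) ≈ 4.000, f(4.75) ≈ 4.272, f(6.5) ≈ 4.848.
On each subinterval the trapezoid contributes (Δs_i/2)·[f(s_{i-1}) + f(s_i)].
Sum ≈ 18.274.

18.274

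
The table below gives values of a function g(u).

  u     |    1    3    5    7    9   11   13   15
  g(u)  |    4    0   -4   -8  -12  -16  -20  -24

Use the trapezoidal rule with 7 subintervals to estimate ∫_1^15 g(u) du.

-140

Δu = 2.
T_7 = (2/2)·[4 + 2·0 + 2·(-4) + 2·(-8) + 2·(-12) + 2·(-16) + 2·(-20) + (-24)] = -140.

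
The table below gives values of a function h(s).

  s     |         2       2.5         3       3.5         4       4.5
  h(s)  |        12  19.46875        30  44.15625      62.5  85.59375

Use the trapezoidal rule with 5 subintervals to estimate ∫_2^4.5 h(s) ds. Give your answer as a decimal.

102.4609375

Δs = 0.5.
T_5 = (0.5/2)·[12 + 2·19.46875 + 2·30 + 2·44.15625 + 2·62.5 + 85.59375] = 102.4609375.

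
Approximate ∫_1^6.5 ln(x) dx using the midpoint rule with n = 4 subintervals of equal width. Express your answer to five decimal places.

Δx = (6.5 − 1)/4 = 1.375.
Midpoints: 1.6875, 3.0625, 4.4375, 5.8125.
f(1.6875) ≈ 0.52325, f(3.0625) ≈ 1.11923, f(4.4375) ≈ 1.49009, f(5.8125) ≈ 1.76001.
Sum = Δx · [f(1.6875) + f(3.0625) + f(4.4375) + f(5.8125)].
Sum ≈ 6.72730.

6.72730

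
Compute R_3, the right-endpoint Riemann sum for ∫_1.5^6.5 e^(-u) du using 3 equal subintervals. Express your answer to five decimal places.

Δu = (6.5 − 1.5)/3 = 5/3.
Right endpoints: 19/6, 29/6, 6.5.
f(19/6) ≈ 0.04214, f(29/6) ≈ 0.00796, f(6.5) ≈ 0.00150.
Sum = Δu · [f(19/6) + f(29/6) + f(6.5)].
Sum ≈ 0.08601.

0.08601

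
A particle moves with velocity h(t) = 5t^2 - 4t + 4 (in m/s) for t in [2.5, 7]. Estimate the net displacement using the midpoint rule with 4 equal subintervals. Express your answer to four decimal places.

Δt = (7 − 2.5)/4 = 1.125.
Midpoints: 3.0625, 4.1875, 5.3125, 6.4375.
h(3.0625) = 38.64453125, h(4.1875) = 74.92578125, h(5.3125) = 123.86328125, h(6.4375) = 185.45703125.
Sum = Δt · [h(3.0625) + h(4.1875) + h(5.3125) + h(6.4375)].
Sum ≈ 475.7520.

475.7520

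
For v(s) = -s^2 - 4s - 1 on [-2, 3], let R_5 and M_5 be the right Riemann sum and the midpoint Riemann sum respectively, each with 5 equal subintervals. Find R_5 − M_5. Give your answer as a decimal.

-13.75

R_5 = -40.
M_5 = -26.25.
R_5 − M_5 = -13.75.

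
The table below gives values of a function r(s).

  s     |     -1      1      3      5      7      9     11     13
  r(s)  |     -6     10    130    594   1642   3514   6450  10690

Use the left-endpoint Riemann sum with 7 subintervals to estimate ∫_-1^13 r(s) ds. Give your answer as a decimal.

24668

Δs = 2.
Sum = 2·[(-6) + 10 + 130 + 594 + 1642 + 3514 + 6450] = 24668.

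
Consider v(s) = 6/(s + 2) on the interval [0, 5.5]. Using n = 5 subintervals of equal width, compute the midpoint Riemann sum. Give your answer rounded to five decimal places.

Δs = (5.5 − 0)/5 = 1.1.
Midpoints: 0.55, 1.65, 2.75, 3.85, 4.95.
v(0.55) = 40/17, v(1.65) = 120/73, v(2.75) = 24/19, v(3.85) = 40/39, v(4.95) = 120/139.
Sum = Δs · [v(0.55) + v(1.65) + v(2.75) + v(3.85) + v(4.95)].
Sum ≈ 7.86377.

7.86377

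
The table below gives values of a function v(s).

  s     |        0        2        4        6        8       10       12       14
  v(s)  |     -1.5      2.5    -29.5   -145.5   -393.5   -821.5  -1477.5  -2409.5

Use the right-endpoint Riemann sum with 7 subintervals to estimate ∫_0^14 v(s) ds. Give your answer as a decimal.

-10549

Δs = 2.
Sum = 2·[2.5 + (-29.5) + (-145.5) + (-393.5) + (-821.5) + (-1477.5) + (-2409.5)] = -10549.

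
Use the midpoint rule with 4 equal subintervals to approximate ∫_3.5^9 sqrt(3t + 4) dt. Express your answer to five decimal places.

Δt = (9 − 3.5)/4 = 1.375.
Midpoints: 4.1875, 5.5625, 6.9375, 8.3125.
f(4.1875) ≈ 4.06971, f(5.5625) ≈ 4.54835, f(6.9375) ≈ 4.98121, f(8.3125) ≈ 5.37936.
Sum = Δt · [f(4.1875) + f(5.5625) + f(6.9375) + f(8.3125)].
Sum ≈ 26.09562.

26.09562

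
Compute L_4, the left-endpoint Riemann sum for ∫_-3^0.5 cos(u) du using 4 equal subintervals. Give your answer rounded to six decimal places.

Δu = (0.5 − (-3))/4 = 0.875.
Left endpoints: -3, -2.125, -1.25, -0.375.
f(-3) ≈ -0.989992, f(-2.125) ≈ -0.526266, f(-1.25) ≈ 0.315322, f(-0.375) ≈ 0.930508.
Sum = Δu · [f(-3) + f(-2.125) + f(-1.25) + f(-0.375)].
Sum ≈ -0.236625.

-0.236625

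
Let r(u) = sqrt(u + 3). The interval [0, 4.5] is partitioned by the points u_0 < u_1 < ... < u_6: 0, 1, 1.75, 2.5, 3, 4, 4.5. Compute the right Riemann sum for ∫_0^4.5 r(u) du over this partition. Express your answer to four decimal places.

10.6333

Subinterval widths: 1, 0.75, 0.75, 0.5, 1, 0.5.
Right endpoints: 1, 1.75, 2.5, 3, 4, 4.5.
r(1) ≈ 2.0000, r(1.75) ≈ 2.1794, r(2.5) ≈ 2.3452, r(3) ≈ 2.4495, r(4) ≈ 2.6458, r(4.5) ≈ 2.7386.
Sum = Σ Δu_i · r(u_i).
Sum ≈ 10.6333.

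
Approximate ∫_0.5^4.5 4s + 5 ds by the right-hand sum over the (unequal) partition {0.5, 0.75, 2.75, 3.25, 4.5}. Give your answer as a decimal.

Subinterval widths: 0.25, 2, 0.5, 1.25.
Right endpoints: 0.75, 2.75, 3.25, 4.5.
f(0.75) = 8, f(2.75) = 16, f(3.25) = 18, f(4.5) = 23.
Sum = Σ Δs_i · f(s_i).
Sum = 71.75.

71.75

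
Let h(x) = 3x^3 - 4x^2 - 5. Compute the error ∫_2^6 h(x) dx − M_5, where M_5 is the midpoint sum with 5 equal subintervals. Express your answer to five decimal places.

Exact integral: ∫_2^6 h(x) dx ≈ 662.6666667.
M_5 = 655.84.
Error ≈ 662.6666667 − 655.84 ≈ 6.82667.

6.82667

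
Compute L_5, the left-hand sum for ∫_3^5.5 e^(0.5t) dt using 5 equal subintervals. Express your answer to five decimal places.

Δt = (5.5 − 3)/5 = 0.5.
Left endpoints: 3, 3.5, 4, 4.5, 5.
f(3) ≈ 4.48169, f(3.5) ≈ 5.75460, f(4) ≈ 7.38906, f(4.5) ≈ 9.48774, f(5) ≈ 12.18249.
Sum = Δt · [f(3) + f(3.5) + f(4) + f(4.5) + f(5)].
Sum ≈ 19.64779.

19.64779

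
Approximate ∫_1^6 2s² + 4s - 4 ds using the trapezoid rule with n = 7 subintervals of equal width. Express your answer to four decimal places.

194.1837

Δs = (6 − 1)/7 = 5/7.
f(1) = 2, f(12/7) = 428/49, f(17/7) = 858/49, f(22/7) = 1388/49, f(27/7) = 2018/49, f(32/7) = 2748/49, f(37/7) = 3578/49, f(6) = 92.
T_7 = (Δs/2)·[f(s_0) + 2f(s_1) + ... + 2f(s_{6}) + f(s_7)].
Sum ≈ 194.1837.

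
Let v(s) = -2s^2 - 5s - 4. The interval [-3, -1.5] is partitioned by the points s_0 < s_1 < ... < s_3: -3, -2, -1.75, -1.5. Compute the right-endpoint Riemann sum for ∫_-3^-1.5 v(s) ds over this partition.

-2.59375

Subinterval widths: 1, 0.25, 0.25.
Right endpoints: -2, -1.75, -1.5.
v(-2) = -2, v(-1.75) = -1.375, v(-1.5) = -1.
Sum = Σ Δs_i · v(s_i).
Sum = -2.59375.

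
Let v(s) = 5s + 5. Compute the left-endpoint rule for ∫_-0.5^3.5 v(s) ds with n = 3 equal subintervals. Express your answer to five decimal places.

36.66667

Δs = (3.5 − (-0.5))/3 = 4/3.
Left endpoints: -0.5, 5/6, 13/6.
v(-0.5) = 2.5, v(5/6) = 55/6, v(13/6) = 95/6.
Sum = Δs · [v(-0.5) + v(5/6) + v(13/6)].
Sum ≈ 36.66667.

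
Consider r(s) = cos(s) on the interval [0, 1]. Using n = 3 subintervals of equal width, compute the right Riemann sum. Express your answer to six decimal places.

Δs = (1 − 0)/3 = 1/3.
Right endpoints: 1/3, 2/3, 1.
r(1/3) ≈ 0.944957, r(2/3) ≈ 0.785887, r(1) ≈ 0.540302.
Sum = Δs · [r(1/3) + r(2/3) + r(1)].
Sum ≈ 0.757049.

0.757049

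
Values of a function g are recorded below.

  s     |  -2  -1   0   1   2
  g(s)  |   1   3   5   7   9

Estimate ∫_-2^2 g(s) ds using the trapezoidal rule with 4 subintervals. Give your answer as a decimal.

20

Δs = 1.
T_4 = (1/2)·[1 + 2·3 + 2·5 + 2·7 + 9] = 20.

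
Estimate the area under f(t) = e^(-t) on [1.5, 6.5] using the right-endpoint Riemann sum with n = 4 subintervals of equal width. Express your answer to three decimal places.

Δt = (6.5 − 1.5)/4 = 1.25.
Right endpoints: 2.75, 4, 5.25, 6.5.
f(2.75) ≈ 0.064, f(4) ≈ 0.018, f(5.25) ≈ 0.005, f(6.5) ≈ 0.002.
Sum = Δt · [f(2.75) + f(4) + f(5.25) + f(6.5)].
Sum ≈ 0.111.

0.111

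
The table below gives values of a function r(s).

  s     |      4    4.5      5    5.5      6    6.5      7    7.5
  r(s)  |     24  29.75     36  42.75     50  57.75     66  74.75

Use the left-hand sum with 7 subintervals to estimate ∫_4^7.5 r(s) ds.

Δs = 0.5.
Sum = 0.5·[24 + 29.75 + 36 + 42.75 + 50 + 57.75 + 66] = 153.125.

153.125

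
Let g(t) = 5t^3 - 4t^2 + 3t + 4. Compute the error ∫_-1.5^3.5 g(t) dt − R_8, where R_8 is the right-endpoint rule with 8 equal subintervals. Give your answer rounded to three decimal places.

-68.034

Exact integral: ∫_-1.5^3.5 g(t) dt ≈ 154.58333.
R_8 = 222.6171875.
Error ≈ 154.58333 − 222.6171875 ≈ -68.034.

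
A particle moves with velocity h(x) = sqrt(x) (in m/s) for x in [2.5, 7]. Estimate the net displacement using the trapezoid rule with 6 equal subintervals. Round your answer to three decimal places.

Δx = (7 − 2.5)/6 = 0.75.
h(2.5) ≈ 1.581, h(3.25) ≈ 1.803, h(4) ≈ 2.000, h(4.75) ≈ 2.179, h(5.5) ≈ 2.345, h(6.25) ≈ 2.500, h(7) ≈ 2.646.
T_6 = (Δx/2)·[h(x_0) + 2h(x_1) + ... + 2h(x_{5}) + h(x_6)].
Sum ≈ 9.706.

9.706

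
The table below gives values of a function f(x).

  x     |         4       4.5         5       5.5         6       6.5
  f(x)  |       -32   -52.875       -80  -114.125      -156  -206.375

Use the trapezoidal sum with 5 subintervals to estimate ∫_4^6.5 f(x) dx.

Δx = 0.5.
T_5 = (0.5/2)·[(-32) + 2·(-52.875) + 2·(-80) + 2·(-114.125) + 2·(-156) + (-206.375)] = -261.09375.

-261.09375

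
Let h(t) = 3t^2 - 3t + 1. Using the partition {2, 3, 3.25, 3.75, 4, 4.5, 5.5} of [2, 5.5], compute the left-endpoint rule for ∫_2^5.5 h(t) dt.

Subinterval widths: 1, 0.25, 0.5, 0.25, 0.5, 1.
Left endpoints: 2, 3, 3.25, 3.75, 4, 4.5.
h(2) = 7, h(3) = 19, h(3.25) = 22.9375, h(3.75) = 31.9375, h(4) = 37, h(4.5) = 48.25.
Sum = Σ Δt_i · h(t_i).
Sum = 97.953125.

97.953125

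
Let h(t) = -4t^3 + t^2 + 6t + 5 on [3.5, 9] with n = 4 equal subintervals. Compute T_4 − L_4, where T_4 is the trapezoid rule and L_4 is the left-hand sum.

T_4 = -6076.7265625.
L_4 = -4259.8359375.
T_4 − L_4 = -1816.890625.

-1816.890625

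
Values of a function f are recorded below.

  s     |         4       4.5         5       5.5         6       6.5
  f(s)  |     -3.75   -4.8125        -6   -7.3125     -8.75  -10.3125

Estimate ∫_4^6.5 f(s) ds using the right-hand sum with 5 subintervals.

Δs = 0.5.
Sum = 0.5·[(-4.8125) + (-6) + (-7.3125) + (-8.75) + (-10.3125)] = -18.59375.

-18.59375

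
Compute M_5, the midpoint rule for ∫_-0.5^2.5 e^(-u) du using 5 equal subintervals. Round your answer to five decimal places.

1.54338

Δu = (2.5 − (-0.5))/5 = 0.6.
Midpoints: -0.2, 0.4, 1, 1.6, 2.2.
f(-0.2) ≈ 1.22140, f(0.4) ≈ 0.67032, f(1) ≈ 0.36788, f(1.6) ≈ 0.20190, f(2.2) ≈ 0.11080.
Sum = Δu · [f(-0.2) + f(0.4) + f(1) + f(1.6) + f(2.2)].
Sum ≈ 1.54338.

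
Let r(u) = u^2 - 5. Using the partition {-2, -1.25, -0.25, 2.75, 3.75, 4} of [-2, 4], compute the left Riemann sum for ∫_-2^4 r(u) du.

Subinterval widths: 0.75, 1, 3, 1, 0.25.
Left endpoints: -2, -1.25, -0.25, 2.75, 3.75.
r(-2) = -1, r(-1.25) = -3.4375, r(-0.25) = -4.9375, r(2.75) = 2.5625, r(3.75) = 9.0625.
Sum = Σ Δu_i · r(u_i).
Sum = -14.171875.

-14.171875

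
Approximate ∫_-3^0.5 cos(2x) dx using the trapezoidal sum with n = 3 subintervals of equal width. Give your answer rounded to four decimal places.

Δx = (0.5 − (-3))/3 = 7/6.
f(-3) ≈ 0.9602, f(-11/6) ≈ -0.8653, f(-2/3) ≈ 0.2352, f(0.5) ≈ 0.5403.
T_3 = (Δx/2)·[f(x_0) + 2f(x_1) + 2f(x_2) + f(x_3)].
Sum ≈ 0.1402.

0.1402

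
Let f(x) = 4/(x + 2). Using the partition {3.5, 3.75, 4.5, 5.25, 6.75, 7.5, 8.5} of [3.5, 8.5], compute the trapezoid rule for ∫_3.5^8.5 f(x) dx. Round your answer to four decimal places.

Subinterval widths: 0.25, 0.75, 0.75, 1.5, 0.75, 1.
f(3.5) = 8/11, f(3.75) = 16/23, f(4.5) = 8/13, f(5.25) = 16/29, f(6.75) = 16/35, f(7.5) = 8/19, f(8.5) = 8/21.
On each subinterval the trapezoid contributes (Δx_i/2)·[f(x_{i-1}) + f(x_i)].
Sum ≈ 2.5941.

2.5941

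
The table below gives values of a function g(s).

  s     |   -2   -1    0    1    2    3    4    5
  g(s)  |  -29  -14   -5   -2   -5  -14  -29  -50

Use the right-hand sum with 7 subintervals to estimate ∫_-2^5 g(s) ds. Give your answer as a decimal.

Δs = 1.
Sum = 1·[(-14) + (-5) + (-2) + (-5) + (-14) + (-29) + (-50)] = -119.

-119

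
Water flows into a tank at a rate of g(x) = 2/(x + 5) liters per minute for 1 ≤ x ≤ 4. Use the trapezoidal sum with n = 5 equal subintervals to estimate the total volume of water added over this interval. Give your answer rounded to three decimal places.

Δx = (4 − 1)/5 = 0.6.
g(1) = 1/3, g(1.6) = 10/33, g(2.2) = 5/18, g(2.8) = 10/39, g(3.4) = 5/21, g(4) = 2/9.
T_5 = (Δx/2)·[g(x_0) + 2g(x_1) + ... + 2g(x_{4}) + g(x_5)].
Sum ≈ 0.812.

0.812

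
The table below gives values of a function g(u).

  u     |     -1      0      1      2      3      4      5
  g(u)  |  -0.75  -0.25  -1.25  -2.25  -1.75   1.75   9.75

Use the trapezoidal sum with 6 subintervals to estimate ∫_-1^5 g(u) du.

Δu = 1.
T_6 = (1/2)·[(-0.75) + 2·(-0.25) + 2·(-1.25) + 2·(-2.25) + 2·(-1.75) + 2·1.75 + 9.75] = 0.75.

0.75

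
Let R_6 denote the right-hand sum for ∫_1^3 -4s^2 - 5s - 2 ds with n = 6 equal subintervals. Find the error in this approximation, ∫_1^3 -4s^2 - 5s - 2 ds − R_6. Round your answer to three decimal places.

Exact integral: ∫_1^3 f(s) ds ≈ -58.66667.
R_6 ≈ -65.81481.
Error ≈ -58.66667 − (-65.81481) ≈ 7.148.

7.148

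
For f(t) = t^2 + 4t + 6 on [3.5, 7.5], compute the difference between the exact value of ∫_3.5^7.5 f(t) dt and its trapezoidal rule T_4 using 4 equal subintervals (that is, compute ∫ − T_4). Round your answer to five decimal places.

-0.66667

Exact integral: ∫_3.5^7.5 f(t) dt ≈ 238.3333333.
T_4 = 239.
Error ≈ 238.3333333 − 239 ≈ -0.66667.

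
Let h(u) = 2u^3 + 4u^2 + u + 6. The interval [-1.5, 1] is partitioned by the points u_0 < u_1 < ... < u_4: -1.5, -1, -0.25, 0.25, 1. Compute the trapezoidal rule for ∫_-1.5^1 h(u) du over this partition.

Subinterval widths: 0.5, 0.75, 0.5, 0.75.
h(-1.5) = 6.75, h(-1) = 7, h(-0.25) = 5.96875, h(0.25) = 6.53125, h(1) = 13.
On each subinterval the trapezoid contributes (Δu_i/2)·[h(u_{i-1}) + h(u_i)].
Sum = 18.75.

18.75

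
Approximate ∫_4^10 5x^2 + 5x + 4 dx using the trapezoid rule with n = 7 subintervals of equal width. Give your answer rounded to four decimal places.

1797.6735

Δx = (10 − 4)/7 = 6/7.
f(4) = 104, f(34/7) = 7166/49, f(40/7) = 9596/49, f(46/7) = 12386/49, f(52/7) = 15536/49, f(58/7) = 19046/49, f(64/7) = 22916/49, f(10) = 554.
T_7 = (Δx/2)·[f(x_0) + 2f(x_1) + ... + 2f(x_{6}) + f(x_7)].
Sum ≈ 1797.6735.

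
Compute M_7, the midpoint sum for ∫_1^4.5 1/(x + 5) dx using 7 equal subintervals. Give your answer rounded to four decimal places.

Δx = (4.5 − 1)/7 = 0.5.
Midpoints: 1.25, 1.75, 2.25, 2.75, 3.25, 3.75, 4.25.
f(1.25) = 0.16, f(1.75) = 4/27, f(2.25) = 4/29, f(2.75) = 4/31, f(3.25) = 4/33, f(3.75) = 4/35, f(4.25) = 4/37.
Sum = Δx · [f(1.25) + f(1.75) + f(2.25) + ...].
Sum ≈ 0.4594.

0.4594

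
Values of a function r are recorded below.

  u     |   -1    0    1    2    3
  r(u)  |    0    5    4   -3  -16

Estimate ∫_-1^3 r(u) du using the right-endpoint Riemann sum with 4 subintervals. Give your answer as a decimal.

Δu = 1.
Sum = 1·[5 + 4 + (-3) + (-16)] = -10.

-10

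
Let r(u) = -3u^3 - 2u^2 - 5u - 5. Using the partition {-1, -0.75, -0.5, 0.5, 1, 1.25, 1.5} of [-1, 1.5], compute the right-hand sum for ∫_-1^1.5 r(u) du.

Subinterval widths: 0.25, 0.25, 1, 0.5, 0.25, 0.25.
Right endpoints: -0.75, -0.5, 0.5, 1, 1.25, 1.5.
r(-0.75) = -1.109375, r(-0.5) = -2.625, r(0.5) = -8.375, r(1) = -15, r(1.25) = -20.234375, r(1.5) = -27.125.
Sum = Σ Δu_i · r(u_i).
Sum = -28.6484375.

-28.6484375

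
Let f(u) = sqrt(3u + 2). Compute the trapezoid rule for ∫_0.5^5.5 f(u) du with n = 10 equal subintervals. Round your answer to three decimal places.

16.218

Δu = (5.5 − 0.5)/10 = 0.5.
f(0.5) ≈ 1.871, f(1) ≈ 2.236, f(1.5) ≈ 2.550, f(2) ≈ 2.828, f(2.5) ≈ 3.082, f(3) ≈ 3.317, f(3.5) ≈ 3.536, f(4) ≈ 3.742, f(4.5) ≈ 3.937, f(5) ≈ 4.123, f(5.5) ≈ 4.301.
T_10 = (Δu/2)·[f(u_0) + 2f(u_1) + ... + 2f(u_{9}) + f(u_10)].
Sum ≈ 16.218.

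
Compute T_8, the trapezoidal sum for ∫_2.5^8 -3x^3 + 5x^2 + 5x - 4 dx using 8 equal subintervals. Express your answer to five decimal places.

-2111.34204

Δx = (8 − 2.5)/8 = 0.6875.
f(2.5) = -7.125, f(3.1875) = -140977/4096, f(3.875) = -43061/512, f(4.5625) = -663675/4096, f(5.25) = -274.046875, f(5.9375) = -1744909/4096, f(6.625) = -319359/512, f(7.3125) = -3576343/4096, f(8) = -1180.
T_8 = (Δx/2)·[f(x_0) + 2f(x_1) + ... + 2f(x_{7}) + f(x_8)].
Sum ≈ -2111.34204.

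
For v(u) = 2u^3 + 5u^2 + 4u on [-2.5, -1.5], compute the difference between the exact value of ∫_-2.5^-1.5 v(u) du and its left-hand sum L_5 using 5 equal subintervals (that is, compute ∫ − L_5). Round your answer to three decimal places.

Exact integral: ∫_-2.5^-1.5 v(u) du ≈ -4.58333.
L_5 = -5.48.
Error ≈ -4.58333 − (-5.48) ≈ 0.897.

0.897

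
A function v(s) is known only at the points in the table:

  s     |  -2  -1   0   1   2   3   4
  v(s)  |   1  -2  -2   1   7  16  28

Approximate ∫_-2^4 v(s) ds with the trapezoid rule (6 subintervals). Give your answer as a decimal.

34.5

Δs = 1.
T_6 = (1/2)·[1 + 2·(-2) + 2·(-2) + 2·1 + 2·7 + 2·16 + 28] = 34.5.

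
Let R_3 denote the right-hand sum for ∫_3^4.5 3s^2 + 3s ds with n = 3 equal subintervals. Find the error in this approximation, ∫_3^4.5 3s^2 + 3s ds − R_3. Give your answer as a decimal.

Exact integral: ∫_3^4.5 f(s) ds = 81.
R_3 = 90.75.
Error = 81 − 90.75 = -9.75.

-9.75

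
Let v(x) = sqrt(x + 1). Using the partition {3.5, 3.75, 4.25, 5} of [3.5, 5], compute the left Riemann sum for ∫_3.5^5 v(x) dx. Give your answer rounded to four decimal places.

3.3385

Subinterval widths: 0.25, 0.5, 0.75.
Left endpoints: 3.5, 3.75, 4.25.
v(3.5) ≈ 2.1213, v(3.75) ≈ 2.1794, v(4.25) ≈ 2.2913.
Sum = Σ Δx_i · v(x_i).
Sum ≈ 3.3385.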